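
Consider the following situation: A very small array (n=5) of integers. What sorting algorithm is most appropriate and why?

Best choice: Insertion sort
Reason: For tiny inputs the O(n^2) overhead is negligible and insertion sort has minimal constant factors


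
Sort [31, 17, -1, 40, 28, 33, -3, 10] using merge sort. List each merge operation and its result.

Divide and conquer:
  Merge [31] + [17] -> [17, 31]
  Merge [-1] + [40] -> [-1, 40]
  Merge [17, 31] + [-1, 40] -> [-1, 17, 31, 40]
  Merge [28] + [33] -> [28, 33]
  Merge [-3] + [10] -> [-3, 10]
  Merge [28, 33] + [-3, 10] -> [-3, 10, 28, 33]
  Merge [-1, 17, 31, 40] + [-3, 10, 28, 33] -> [-3, -1, 10, 17, 28, 31, 33, 40]


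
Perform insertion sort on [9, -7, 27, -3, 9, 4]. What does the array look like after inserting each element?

First element 9 is already 'sorted'
Insert -7: shifted 1 elements -> [-7, 9, 27, -3, 9, 4]
Insert 27: shifted 0 elements -> [-7, 9, 27, -3, 9, 4]
Insert -3: shifted 2 elements -> [-7, -3, 9, 27, 9, 4]
Insert 9: shifted 1 elements -> [-7, -3, 9, 9, 27, 4]
Insert 4: shifted 3 elements -> [-7, -3, 4, 9, 9, 27]


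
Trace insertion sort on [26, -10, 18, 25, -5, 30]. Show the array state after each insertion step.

First element 26 is already 'sorted'
Insert -10: shifted 1 elements -> [-10, 26, 18, 25, -5, 30]
Insert 18: shifted 1 elements -> [-10, 18, 26, 25, -5, 30]
Insert 25: shifted 1 elements -> [-10, 18, 25, 26, -5, 30]
Insert -5: shifted 3 elements -> [-10, -5, 18, 25, 26, 30]
Insert 30: shifted 0 elements -> [-10, -5, 18, 25, 26, 30]


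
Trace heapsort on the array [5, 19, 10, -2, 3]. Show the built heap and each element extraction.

Build heap: [19, 5, 10, -2, 3]
Extract 19: [10, 5, 3, -2, 19]
Extract 10: [5, -2, 3, 10, 19]
Extract 5: [3, -2, 5, 10, 19]
Extract 3: [-2, 3, 5, 10, 19]


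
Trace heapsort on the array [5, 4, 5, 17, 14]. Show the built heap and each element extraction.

Build heap: [17, 14, 5, 4, 5]
Extract 17: [14, 5, 5, 4, 17]
Extract 14: [5, 4, 5, 14, 17]
Extract 5: [5, 4, 5, 14, 17]
Extract 5: [4, 5, 5, 14, 17]


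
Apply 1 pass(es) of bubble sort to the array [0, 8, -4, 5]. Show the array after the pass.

After pass 1: [0, -4, 5, 8] (2 swaps)
Total swaps: 2


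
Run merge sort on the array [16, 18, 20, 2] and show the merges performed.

Divide and conquer:
  Merge [16] + [18] -> [16, 18]
  Merge [20] + [2] -> [2, 20]
  Merge [16, 18] + [2, 20] -> [2, 16, 18, 20]


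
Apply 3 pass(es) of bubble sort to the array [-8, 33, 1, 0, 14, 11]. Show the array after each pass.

After pass 1: [-8, 1, 0, 14, 11, 33] (4 swaps)
After pass 2: [-8, 0, 1, 11, 14, 33] (2 swaps)
After pass 3: [-8, 0, 1, 11, 14, 33] (0 swaps)
Total swaps: 6


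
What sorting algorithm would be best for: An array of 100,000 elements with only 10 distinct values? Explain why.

Best choice: 3-way quicksort or Counting sort
Reason: 3-way (Dutch national flag) partitioning groups every copy of the pivot together, so with only d=10 distinct keys quicksort finishes in O(n log d) expected time, which is effectively linear; counting sort runs in O(n + k) where k is the size of the key range (not the number of distinct values), so it is linear when the 10 values are integers drawn from a small known range


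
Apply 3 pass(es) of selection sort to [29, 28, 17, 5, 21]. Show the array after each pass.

Pass 1: Select minimum 5 at index 3, swap -> [5, 28, 17, 29, 21]
Pass 2: Select minimum 17 at index 2, swap -> [5, 17, 28, 29, 21]
Pass 3: Select minimum 21 at index 4, swap -> [5, 17, 21, 29, 28]


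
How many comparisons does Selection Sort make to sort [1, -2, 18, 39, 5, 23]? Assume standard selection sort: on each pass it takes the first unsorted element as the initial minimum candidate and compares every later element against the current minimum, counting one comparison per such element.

Pass 1: scan indices 1..5 for the minimum = 5 comparison(s); min is -2, place at index 0 -> [-2, 1, 18, 39, 5, 23]
Pass 2: scan indices 2..5 for the minimum = 4 comparison(s); min is 1, place at index 1 -> [-2, 1, 18, 39, 5, 23]
Pass 3: scan indices 3..5 for the minimum = 3 comparison(s); min is 5, place at index 2 -> [-2, 1, 5, 39, 18, 23]
Pass 4: scan indices 4..5 for the minimum = 2 comparison(s); min is 18, place at index 3 -> [-2, 1, 5, 18, 39, 23]
Pass 5: scan indices 5..5 for the minimum = 1 comparison(s); min is 23, place at index 4 -> [-2, 1, 5, 18, 23, 39]
Selection sort always scans the whole unsorted suffix, so the count is (n-1) + (n-2) + ... + 1 = n(n-1)/2 = 6*5/2 = 15 regardless of the input order.
Total comparisons: 5 + 4 + 3 + 2 + 1 = 15


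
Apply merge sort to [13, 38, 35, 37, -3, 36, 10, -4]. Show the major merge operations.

Divide and conquer:
  Merge [13] + [38] -> [13, 38]
  Merge [35] + [37] -> [35, 37]
  Merge [13, 38] + [35, 37] -> [13, 35, 37, 38]
  Merge [-3] + [36] -> [-3, 36]
  Merge [10] + [-4] -> [-4, 10]
  Merge [-3, 36] + [-4, 10] -> [-4, -3, 10, 36]
  Merge [13, 35, 37, 38] + [-4, -3, 10, 36] -> [-4, -3, 10, 13, 35, 36, 37, 38]


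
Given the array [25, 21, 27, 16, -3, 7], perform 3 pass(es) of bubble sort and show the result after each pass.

After pass 1: [21, 25, 16, -3, 7, 27] (4 swaps)
After pass 2: [21, 16, -3, 7, 25, 27] (3 swaps)
After pass 3: [16, -3, 7, 21, 25, 27] (3 swaps)
Total swaps: 10


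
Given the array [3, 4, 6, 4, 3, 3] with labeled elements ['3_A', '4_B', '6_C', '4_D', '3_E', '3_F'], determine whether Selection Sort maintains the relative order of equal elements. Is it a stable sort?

Trace Selection Sort on the labeled array (the key is the number; the letter only tracks identity):
  Pass 1: minimum 3_A is already at index 0; no swap -> [3_A, 4_B, 6_C, 4_D, 3_E, 3_F]
  Pass 2: minimum of unsorted part is 3_E at index 4; swap it with 4_B at index 1 -> [3_A, 3_E, 6_C, 4_D, 4_B, 3_F]
  Pass 3: minimum of unsorted part is 3_F at index 5; swap it with 6_C at index 2 -> [3_A, 3_E, 3_F, 4_D, 4_B, 6_C]
  Pass 4: minimum 4_D is already at index 3; no swap -> [3_A, 3_E, 3_F, 4_D, 4_B, 6_C]
  Pass 5: minimum 4_B is already at index 4; no swap -> [3_A, 3_E, 3_F, 4_D, 4_B, 6_C]
Final order: [3_A, 3_E, 3_F, 4_D, 4_B, 6_C]
Equal keys:
  value 3: originally 3_A, 3_E, 3_F; after sorting 3_A, 3_E, 3_F -> order preserved
  value 4: originally 4_B, 4_D; after sorting 4_D, 4_B -> order changed
Equal keys were reordered, so Selection Sort is not stable: the long-range swap that moves the minimum into place can carry an element past an equal key. (One such input is enough; an unstable sort may happen to preserve order on other inputs, but it gives no guarantee.)
Answer: Not stable


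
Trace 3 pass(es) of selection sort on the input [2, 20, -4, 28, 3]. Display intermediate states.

Pass 1: Select minimum -4 at index 2, swap -> [-4, 20, 2, 28, 3]
Pass 2: Select minimum 2 at index 2, swap -> [-4, 2, 20, 28, 3]
Pass 3: Select minimum 3 at index 4, swap -> [-4, 2, 3, 28, 20]


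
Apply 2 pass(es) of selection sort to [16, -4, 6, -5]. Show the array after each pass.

Pass 1: Select minimum -5 at index 3, swap -> [-5, -4, 6, 16]
Pass 2: Select minimum -4 at index 1, swap -> [-5, -4, 6, 16]


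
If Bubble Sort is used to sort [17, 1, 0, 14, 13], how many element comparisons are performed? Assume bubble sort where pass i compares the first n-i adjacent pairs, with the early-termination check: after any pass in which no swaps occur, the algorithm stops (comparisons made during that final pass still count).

Pass 1: compare adjacent pairs (0,1)..(3,4) = 4 comparison(s), 4 swap(s) -> [1, 0, 14, 13, 17]
Pass 2: compare adjacent pairs (0,1)..(2,3) = 3 comparison(s), 2 swap(s) -> [0, 1, 13, 14, 17]
Pass 3: compare adjacent pairs (0,1)..(1,2) = 2 comparison(s), 0 swap(s) -> [0, 1, 13, 14, 17]
No swaps in this pass, so bubble sort stops here.
Total comparisons: 4 + 3 + 2 = 9


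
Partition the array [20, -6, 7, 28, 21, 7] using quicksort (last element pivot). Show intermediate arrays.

Partition 1: pivot=7 at index 2 -> [-6, 7, 7, 28, 21, 20]
Partition 2: pivot=7 at index 1 -> [-6, 7, 7, 28, 21, 20]
Partition 3: pivot=20 at index 3 -> [-6, 7, 7, 20, 21, 28]
Partition 4: pivot=28 at index 5 -> [-6, 7, 7, 20, 21, 28]


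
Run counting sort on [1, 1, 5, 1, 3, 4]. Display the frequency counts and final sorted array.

Count array: [0, 3, 0, 1, 1, 1]
(count[i] = number of elements equal to i)
Cumulative count: [0, 3, 3, 4, 5, 6]
Sorted: [1, 1, 1, 3, 4, 5]


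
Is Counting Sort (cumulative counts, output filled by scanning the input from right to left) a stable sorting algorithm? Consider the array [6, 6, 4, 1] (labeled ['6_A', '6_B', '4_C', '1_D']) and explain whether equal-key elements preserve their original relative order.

Trace Counting Sort on the labeled array (the key is the number; the letter only tracks identity):
  Counts for values 0..6: [0, 1, 0, 0, 1, 0, 2]
  Cumulative counts: [0, 1, 1, 1, 2, 2, 4]
  Scan right to left: place 1_D at output index 0
  Scan right to left: place 4_C at output index 1
  Scan right to left: place 6_B at output index 3
  Scan right to left: place 6_A at output index 2
  Output: [1_D, 4_C, 6_A, 6_B]
Equal keys:
  value 6: originally 6_A, 6_B; after sorting 6_A, 6_B -> order preserved
All equal keys kept their original relative order. Counting Sort is stable: scanning the input right to left with decreasing cumulative counts places later duplicates at later output positions.
Answer: Stable


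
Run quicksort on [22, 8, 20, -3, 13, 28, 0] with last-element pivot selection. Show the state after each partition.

Partition 1: pivot=0 at index 1 -> [-3, 0, 20, 22, 13, 28, 8]
Partition 2: pivot=8 at index 2 -> [-3, 0, 8, 22, 13, 28, 20]
Partition 3: pivot=20 at index 4 -> [-3, 0, 8, 13, 20, 28, 22]
Partition 4: pivot=22 at index 5 -> [-3, 0, 8, 13, 20, 22, 28]


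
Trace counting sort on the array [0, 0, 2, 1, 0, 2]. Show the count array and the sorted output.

Count array: [3, 1, 2]
(count[i] = number of elements equal to i)
Cumulative count: [3, 4, 6]
Sorted: [0, 0, 0, 1, 2, 2]


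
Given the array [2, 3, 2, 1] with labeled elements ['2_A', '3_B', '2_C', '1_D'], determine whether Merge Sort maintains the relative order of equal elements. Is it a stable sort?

Trace Merge Sort on the labeled array (the key is the number; the letter only tracks identity):
  Merge [2_A] + [3_B] -> [2_A, 3_B]
  Merge [2_C] + [1_D] -> [1_D, 2_C]
  Merge [2_A, 3_B] + [1_D, 2_C] -> [1_D, 2_A, 2_C, 3_B]
Final order: [1_D, 2_A, 2_C, 3_B]
Equal keys:
  value 2: originally 2_A, 2_C; after sorting 2_A, 2_C -> order preserved
All equal keys kept their original relative order. Merge Sort is stable: when the heads of the two halves are equal the merge takes from the left half first.
Answer: Stable


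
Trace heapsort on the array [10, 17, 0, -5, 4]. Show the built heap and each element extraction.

Build heap: [17, 10, 0, -5, 4]
Extract 17: [10, 4, 0, -5, 17]
Extract 10: [4, -5, 0, 10, 17]
Extract 4: [0, -5, 4, 10, 17]
Extract 0: [-5, 0, 4, 10, 17]


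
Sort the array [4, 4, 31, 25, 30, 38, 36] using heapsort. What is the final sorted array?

Build heap: [38, 30, 36, 25, 4, 31, 4]
Extract 38: [36, 30, 31, 25, 4, 4, 38]
Extract 36: [31, 30, 4, 25, 4, 36, 38]
Extract 31: [30, 25, 4, 4, 31, 36, 38]
Extract 30: [25, 4, 4, 30, 31, 36, 38]
Extract 25: [4, 4, 25, 30, 31, 36, 38]
Extract 4: [4, 4, 25, 30, 31, 36, 38]


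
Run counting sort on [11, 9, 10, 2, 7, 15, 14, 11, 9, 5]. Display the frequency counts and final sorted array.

Count array: [0, 0, 1, 0, 0, 1, 0, 1, 0, 2, 1, 2, 0, 0, 1, 1]
(count[i] = number of elements equal to i)
Cumulative count: [0, 0, 1, 1, 1, 2, 2, 3, 3, 5, 6, 8, 8, 8, 9, 10]
Sorted: [2, 5, 7, 9, 9, 10, 11, 11, 14, 15]


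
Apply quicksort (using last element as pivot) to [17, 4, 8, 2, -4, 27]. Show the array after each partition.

Partition 1: pivot=27 at index 5 -> [17, 4, 8, 2, -4, 27]
Partition 2: pivot=-4 at index 0 -> [-4, 4, 8, 2, 17, 27]
Partition 3: pivot=17 at index 4 -> [-4, 4, 8, 2, 17, 27]
Partition 4: pivot=2 at index 1 -> [-4, 2, 8, 4, 17, 27]
Partition 5: pivot=4 at index 2 -> [-4, 2, 4, 8, 17, 27]


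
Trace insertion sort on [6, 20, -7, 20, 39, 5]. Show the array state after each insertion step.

First element 6 is already 'sorted'
Insert 20: shifted 0 elements -> [6, 20, -7, 20, 39, 5]
Insert -7: shifted 2 elements -> [-7, 6, 20, 20, 39, 5]
Insert 20: shifted 0 elements -> [-7, 6, 20, 20, 39, 5]
Insert 39: shifted 0 elements -> [-7, 6, 20, 20, 39, 5]
Insert 5: shifted 4 elements -> [-7, 5, 6, 20, 20, 39]


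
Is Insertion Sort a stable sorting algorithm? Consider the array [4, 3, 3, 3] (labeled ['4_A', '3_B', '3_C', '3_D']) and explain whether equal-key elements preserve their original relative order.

Trace Insertion Sort on the labeled array (the key is the number; the letter only tracks identity):
  Insert 3_B at index 0: [3_B, 4_A, 3_C, 3_D]
  Insert 3_C at index 1: [3_B, 3_C, 4_A, 3_D]
  Insert 3_D at index 2: [3_B, 3_C, 3_D, 4_A]
Final order: [3_B, 3_C, 3_D, 4_A]
Equal keys:
  value 3: originally 3_B, 3_C, 3_D; after sorting 3_B, 3_C, 3_D -> order preserved
All equal keys kept their original relative order. Insertion Sort is stable: elements are shifted only while they are strictly greater than the key, so a key is inserted after any equal elements already placed.
Answer: Stable


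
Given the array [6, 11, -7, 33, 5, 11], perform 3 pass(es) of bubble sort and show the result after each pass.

After pass 1: [6, -7, 11, 5, 11, 33] (3 swaps)
After pass 2: [-7, 6, 5, 11, 11, 33] (2 swaps)
After pass 3: [-7, 5, 6, 11, 11, 33] (1 swaps)
Total swaps: 6


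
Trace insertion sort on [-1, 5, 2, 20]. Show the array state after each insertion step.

First element -1 is already 'sorted'
Insert 5: shifted 0 elements -> [-1, 5, 2, 20]
Insert 2: shifted 1 elements -> [-1, 2, 5, 20]
Insert 20: shifted 0 elements -> [-1, 2, 5, 20]


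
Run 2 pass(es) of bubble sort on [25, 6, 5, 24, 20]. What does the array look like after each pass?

After pass 1: [6, 5, 24, 20, 25] (4 swaps)
After pass 2: [5, 6, 20, 24, 25] (2 swaps)
Total swaps: 6


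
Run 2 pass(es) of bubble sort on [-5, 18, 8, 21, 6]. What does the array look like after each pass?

After pass 1: [-5, 8, 18, 6, 21] (2 swaps)
After pass 2: [-5, 8, 6, 18, 21] (1 swaps)
Total swaps: 3


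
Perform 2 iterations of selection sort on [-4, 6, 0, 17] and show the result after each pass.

Pass 1: Select minimum -4 at index 0, swap -> [-4, 6, 0, 17]
Pass 2: Select minimum 0 at index 2, swap -> [-4, 0, 6, 17]


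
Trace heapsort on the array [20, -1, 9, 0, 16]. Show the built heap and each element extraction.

Build heap: [20, 16, 9, 0, -1]
Extract 20: [16, 0, 9, -1, 20]
Extract 16: [9, 0, -1, 16, 20]
Extract 9: [0, -1, 9, 16, 20]
Extract 0: [-1, 0, 9, 16, 20]


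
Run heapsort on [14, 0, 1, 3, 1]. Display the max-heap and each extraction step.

Build heap: [14, 3, 1, 0, 1]
Extract 14: [3, 1, 1, 0, 14]
Extract 3: [1, 0, 1, 3, 14]
Extract 1: [1, 0, 1, 3, 14]
Extract 1: [0, 1, 1, 3, 14]


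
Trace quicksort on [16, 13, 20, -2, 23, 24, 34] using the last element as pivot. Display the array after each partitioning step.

Partition 1: pivot=34 at index 6 -> [16, 13, 20, -2, 23, 24, 34]
Partition 2: pivot=24 at index 5 -> [16, 13, 20, -2, 23, 24, 34]
Partition 3: pivot=23 at index 4 -> [16, 13, 20, -2, 23, 24, 34]
Partition 4: pivot=-2 at index 0 -> [-2, 13, 20, 16, 23, 24, 34]
Partition 5: pivot=16 at index 2 -> [-2, 13, 16, 20, 23, 24, 34]


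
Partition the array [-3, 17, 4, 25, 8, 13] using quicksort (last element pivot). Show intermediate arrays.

Partition 1: pivot=13 at index 3 -> [-3, 4, 8, 13, 17, 25]
Partition 2: pivot=8 at index 2 -> [-3, 4, 8, 13, 17, 25]
Partition 3: pivot=4 at index 1 -> [-3, 4, 8, 13, 17, 25]
Partition 4: pivot=25 at index 5 -> [-3, 4, 8, 13, 17, 25]


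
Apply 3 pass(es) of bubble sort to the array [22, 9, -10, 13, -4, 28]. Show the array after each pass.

After pass 1: [9, -10, 13, -4, 22, 28] (4 swaps)
After pass 2: [-10, 9, -4, 13, 22, 28] (2 swaps)
After pass 3: [-10, -4, 9, 13, 22, 28] (1 swaps)
Total swaps: 7


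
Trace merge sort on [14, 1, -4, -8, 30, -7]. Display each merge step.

Divide and conquer:
  Merge [1] + [-4] -> [-4, 1]
  Merge [14] + [-4, 1] -> [-4, 1, 14]
  Merge [30] + [-7] -> [-7, 30]
  Merge [-8] + [-7, 30] -> [-8, -7, 30]
  Merge [-4, 1, 14] + [-8, -7, 30] -> [-8, -7, -4, 1, 14, 30]


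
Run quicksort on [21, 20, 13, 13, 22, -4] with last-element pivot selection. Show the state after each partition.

Partition 1: pivot=-4 at index 0 -> [-4, 20, 13, 13, 22, 21]
Partition 2: pivot=21 at index 4 -> [-4, 20, 13, 13, 21, 22]
Partition 3: pivot=13 at index 2 -> [-4, 13, 13, 20, 21, 22]


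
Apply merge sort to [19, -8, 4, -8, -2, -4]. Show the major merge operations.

Divide and conquer:
  Merge [-8] + [4] -> [-8, 4]
  Merge [19] + [-8, 4] -> [-8, 4, 19]
  Merge [-2] + [-4] -> [-4, -2]
  Merge [-8] + [-4, -2] -> [-8, -4, -2]
  Merge [-8, 4, 19] + [-8, -4, -2] -> [-8, -8, -4, -2, 4, 19]


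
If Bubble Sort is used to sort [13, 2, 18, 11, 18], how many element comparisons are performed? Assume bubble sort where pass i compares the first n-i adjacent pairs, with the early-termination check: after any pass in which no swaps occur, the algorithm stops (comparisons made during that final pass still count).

Pass 1: compare adjacent pairs (0,1)..(3,4) = 4 comparison(s), 2 swap(s) -> [2, 13, 11, 18, 18]
Pass 2: compare adjacent pairs (0,1)..(2,3) = 3 comparison(s), 1 swap(s) -> [2, 11, 13, 18, 18]
Pass 3: compare adjacent pairs (0,1)..(1,2) = 2 comparison(s), 0 swap(s) -> [2, 11, 13, 18, 18]
No swaps in this pass, so bubble sort stops here.
Total comparisons: 4 + 3 + 2 = 9


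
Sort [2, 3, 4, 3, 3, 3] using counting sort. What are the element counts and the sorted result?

Count array: [0, 0, 1, 4, 1]
(count[i] = number of elements equal to i)
Cumulative count: [0, 0, 1, 5, 6]
Sorted: [2, 3, 3, 3, 3, 4]


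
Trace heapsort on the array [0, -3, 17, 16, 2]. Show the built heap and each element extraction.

Build heap: [17, 16, 0, -3, 2]
Extract 17: [16, 2, 0, -3, 17]
Extract 16: [2, -3, 0, 16, 17]
Extract 2: [0, -3, 2, 16, 17]
Extract 0: [-3, 0, 2, 16, 17]


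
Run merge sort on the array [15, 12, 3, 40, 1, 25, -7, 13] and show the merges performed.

Divide and conquer:
  Merge [15] + [12] -> [12, 15]
  Merge [3] + [40] -> [3, 40]
  Merge [12, 15] + [3, 40] -> [3, 12, 15, 40]
  Merge [1] + [25] -> [1, 25]
  Merge [-7] + [13] -> [-7, 13]
  Merge [1, 25] + [-7, 13] -> [-7, 1, 13, 25]
  Merge [3, 12, 15, 40] + [-7, 1, 13, 25] -> [-7, 1, 3, 12, 13, 15, 25, 40]


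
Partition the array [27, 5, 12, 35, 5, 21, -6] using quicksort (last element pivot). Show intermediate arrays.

Partition 1: pivot=-6 at index 0 -> [-6, 5, 12, 35, 5, 21, 27]
Partition 2: pivot=27 at index 5 -> [-6, 5, 12, 5, 21, 27, 35]
Partition 3: pivot=21 at index 4 -> [-6, 5, 12, 5, 21, 27, 35]
Partition 4: pivot=5 at index 2 -> [-6, 5, 5, 12, 21, 27, 35]


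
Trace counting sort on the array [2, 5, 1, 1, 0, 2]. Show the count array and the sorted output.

Count array: [1, 2, 2, 0, 0, 1]
(count[i] = number of elements equal to i)
Cumulative count: [1, 3, 5, 5, 5, 6]
Sorted: [0, 1, 1, 2, 2, 5]


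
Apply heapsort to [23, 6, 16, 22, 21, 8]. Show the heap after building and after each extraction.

Build heap: [23, 22, 16, 6, 21, 8]
Extract 23: [22, 21, 16, 6, 8, 23]
Extract 22: [21, 8, 16, 6, 22, 23]
Extract 21: [16, 8, 6, 21, 22, 23]
Extract 16: [8, 6, 16, 21, 22, 23]
Extract 8: [6, 8, 16, 21, 22, 23]


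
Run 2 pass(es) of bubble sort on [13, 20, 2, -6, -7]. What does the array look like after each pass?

After pass 1: [13, 2, -6, -7, 20] (3 swaps)
After pass 2: [2, -6, -7, 13, 20] (3 swaps)
Total swaps: 6


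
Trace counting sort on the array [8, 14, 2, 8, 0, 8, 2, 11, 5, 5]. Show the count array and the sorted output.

Count array: [1, 0, 2, 0, 0, 2, 0, 0, 3, 0, 0, 1, 0, 0, 1]
(count[i] = number of elements equal to i)
Cumulative count: [1, 1, 3, 3, 3, 5, 5, 5, 8, 8, 8, 9, 9, 9, 10]
Sorted: [0, 2, 2, 5, 5, 8, 8, 8, 11, 14]


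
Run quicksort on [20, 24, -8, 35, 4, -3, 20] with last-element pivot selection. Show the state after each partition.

Partition 1: pivot=20 at index 4 -> [20, -8, 4, -3, 20, 35, 24]
Partition 2: pivot=-3 at index 1 -> [-8, -3, 4, 20, 20, 35, 24]
Partition 3: pivot=20 at index 3 -> [-8, -3, 4, 20, 20, 35, 24]
Partition 4: pivot=24 at index 5 -> [-8, -3, 4, 20, 20, 24, 35]


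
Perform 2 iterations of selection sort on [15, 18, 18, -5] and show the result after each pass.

Pass 1: Select minimum -5 at index 3, swap -> [-5, 18, 18, 15]
Pass 2: Select minimum 15 at index 3, swap -> [-5, 15, 18, 18]


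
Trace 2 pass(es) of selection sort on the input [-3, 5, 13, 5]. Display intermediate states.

Pass 1: Select minimum -3 at index 0, swap -> [-3, 5, 13, 5]
Pass 2: Select minimum 5 at index 1, swap -> [-3, 5, 13, 5]


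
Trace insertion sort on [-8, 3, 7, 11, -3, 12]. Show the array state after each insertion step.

First element -8 is already 'sorted'
Insert 3: shifted 0 elements -> [-8, 3, 7, 11, -3, 12]
Insert 7: shifted 0 elements -> [-8, 3, 7, 11, -3, 12]
Insert 11: shifted 0 elements -> [-8, 3, 7, 11, -3, 12]
Insert -3: shifted 3 elements -> [-8, -3, 3, 7, 11, 12]
Insert 12: shifted 0 elements -> [-8, -3, 3, 7, 11, 12]


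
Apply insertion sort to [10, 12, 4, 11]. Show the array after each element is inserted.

First element 10 is already 'sorted'
Insert 12: shifted 0 elements -> [10, 12, 4, 11]
Insert 4: shifted 2 elements -> [4, 10, 12, 11]
Insert 11: shifted 1 elements -> [4, 10, 11, 12]


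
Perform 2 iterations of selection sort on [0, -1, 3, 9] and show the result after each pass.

Pass 1: Select minimum -1 at index 1, swap -> [-1, 0, 3, 9]
Pass 2: Select minimum 0 at index 1, swap -> [-1, 0, 3, 9]


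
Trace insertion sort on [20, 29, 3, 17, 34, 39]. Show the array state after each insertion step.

First element 20 is already 'sorted'
Insert 29: shifted 0 elements -> [20, 29, 3, 17, 34, 39]
Insert 3: shifted 2 elements -> [3, 20, 29, 17, 34, 39]
Insert 17: shifted 2 elements -> [3, 17, 20, 29, 34, 39]
Insert 34: shifted 0 elements -> [3, 17, 20, 29, 34, 39]
Insert 39: shifted 0 elements -> [3, 17, 20, 29, 34, 39]


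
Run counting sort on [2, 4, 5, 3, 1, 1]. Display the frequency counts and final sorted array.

Count array: [0, 2, 1, 1, 1, 1]
(count[i] = number of elements equal to i)
Cumulative count: [0, 2, 3, 4, 5, 6]
Sorted: [1, 1, 2, 3, 4, 5]


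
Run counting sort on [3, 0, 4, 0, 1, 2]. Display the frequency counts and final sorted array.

Count array: [2, 1, 1, 1, 1]
(count[i] = number of elements equal to i)
Cumulative count: [2, 3, 4, 5, 6]
Sorted: [0, 0, 1, 2, 3, 4]


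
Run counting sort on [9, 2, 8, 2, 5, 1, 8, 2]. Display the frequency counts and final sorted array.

Count array: [0, 1, 3, 0, 0, 1, 0, 0, 2, 1]
(count[i] = number of elements equal to i)
Cumulative count: [0, 1, 4, 4, 4, 5, 5, 5, 7, 8]
Sorted: [1, 2, 2, 2, 5, 8, 8, 9]


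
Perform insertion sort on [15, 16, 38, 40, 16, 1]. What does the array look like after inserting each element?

First element 15 is already 'sorted'
Insert 16: shifted 0 elements -> [15, 16, 38, 40, 16, 1]
Insert 38: shifted 0 elements -> [15, 16, 38, 40, 16, 1]
Insert 40: shifted 0 elements -> [15, 16, 38, 40, 16, 1]
Insert 16: shifted 2 elements -> [15, 16, 16, 38, 40, 1]
Insert 1: shifted 5 elements -> [1, 15, 16, 16, 38, 40]


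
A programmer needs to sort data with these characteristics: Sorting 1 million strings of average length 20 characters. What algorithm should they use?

Best choice: MSD radix sort or Mergesort
Reason: MSD radix sort is a non-comparison sort that buckets the strings by successive character positions, running in time proportional to the total number of characters examined rather than O(n log n) string comparisons; mergesort is a stable O(n log n)-comparison alternative that works for arbitrary variable-length keys


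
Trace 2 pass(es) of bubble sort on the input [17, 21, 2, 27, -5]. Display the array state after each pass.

After pass 1: [17, 2, 21, -5, 27] (2 swaps)
After pass 2: [2, 17, -5, 21, 27] (2 swaps)
Total swaps: 4


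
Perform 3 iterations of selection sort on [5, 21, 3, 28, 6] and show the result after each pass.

Pass 1: Select minimum 3 at index 2, swap -> [3, 21, 5, 28, 6]
Pass 2: Select minimum 5 at index 2, swap -> [3, 5, 21, 28, 6]
Pass 3: Select minimum 6 at index 4, swap -> [3, 5, 6, 28, 21]


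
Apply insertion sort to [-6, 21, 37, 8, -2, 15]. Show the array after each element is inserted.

First element -6 is already 'sorted'
Insert 21: shifted 0 elements -> [-6, 21, 37, 8, -2, 15]
Insert 37: shifted 0 elements -> [-6, 21, 37, 8, -2, 15]
Insert 8: shifted 2 elements -> [-6, 8, 21, 37, -2, 15]
Insert -2: shifted 3 elements -> [-6, -2, 8, 21, 37, 15]
Insert 15: shifted 2 elements -> [-6, -2, 8, 15, 21, 37]


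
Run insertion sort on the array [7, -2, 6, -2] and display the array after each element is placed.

First element 7 is already 'sorted'
Insert -2: shifted 1 elements -> [-2, 7, 6, -2]
Insert 6: shifted 1 elements -> [-2, 6, 7, -2]
Insert -2: shifted 2 elements -> [-2, -2, 6, 7]


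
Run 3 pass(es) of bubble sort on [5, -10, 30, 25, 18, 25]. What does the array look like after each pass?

After pass 1: [-10, 5, 25, 18, 25, 30] (4 swaps)
After pass 2: [-10, 5, 18, 25, 25, 30] (1 swaps)
After pass 3: [-10, 5, 18, 25, 25, 30] (0 swaps)
Total swaps: 5


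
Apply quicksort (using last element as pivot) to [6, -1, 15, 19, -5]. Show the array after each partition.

Partition 1: pivot=-5 at index 0 -> [-5, -1, 15, 19, 6]
Partition 2: pivot=6 at index 2 -> [-5, -1, 6, 19, 15]
Partition 3: pivot=15 at index 3 -> [-5, -1, 6, 15, 19]


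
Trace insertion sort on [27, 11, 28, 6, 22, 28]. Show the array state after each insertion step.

First element 27 is already 'sorted'
Insert 11: shifted 1 elements -> [11, 27, 28, 6, 22, 28]
Insert 28: shifted 0 elements -> [11, 27, 28, 6, 22, 28]
Insert 6: shifted 3 elements -> [6, 11, 27, 28, 22, 28]
Insert 22: shifted 2 elements -> [6, 11, 22, 27, 28, 28]
Insert 28: shifted 0 elements -> [6, 11, 22, 27, 28, 28]


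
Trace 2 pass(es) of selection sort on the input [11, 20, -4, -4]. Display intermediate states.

Pass 1: Select minimum -4 at index 2, swap -> [-4, 20, 11, -4]
Pass 2: Select minimum -4 at index 3, swap -> [-4, -4, 11, 20]


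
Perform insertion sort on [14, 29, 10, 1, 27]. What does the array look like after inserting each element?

First element 14 is already 'sorted'
Insert 29: shifted 0 elements -> [14, 29, 10, 1, 27]
Insert 10: shifted 2 elements -> [10, 14, 29, 1, 27]
Insert 1: shifted 3 elements -> [1, 10, 14, 29, 27]
Insert 27: shifted 1 elements -> [1, 10, 14, 27, 29]


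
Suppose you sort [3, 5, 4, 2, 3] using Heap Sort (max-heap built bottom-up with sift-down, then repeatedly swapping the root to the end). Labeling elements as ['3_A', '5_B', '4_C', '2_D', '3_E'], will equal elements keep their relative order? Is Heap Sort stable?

Trace Heap Sort on the labeled array (the key is the number; the letter only tracks identity):
  Build max-heap: [5_B, 3_A, 4_C, 2_D, 3_E]
  Swap root 5_B to index 4, re-heapify first 4 -> [4_C, 3_A, 3_E, 2_D, 5_B]
  Swap root 4_C to index 3, re-heapify first 3 -> [3_A, 2_D, 3_E, 4_C, 5_B]
  Swap root 3_A to index 2, re-heapify first 2 -> [3_E, 2_D, 3_A, 4_C, 5_B]
  Swap root 3_E to index 1, re-heapify first 1 -> [2_D, 3_E, 3_A, 4_C, 5_B]
Final order: [2_D, 3_E, 3_A, 4_C, 5_B]
Equal keys:
  value 3: originally 3_A, 3_E; after sorting 3_E, 3_A -> order changed
Equal keys were reordered, so Heap Sort is not stable: heap construction and root-to-end swaps move elements without regard to the original order of equal keys. (One such input is enough; an unstable sort may happen to preserve order on other inputs, but it gives no guarantee.)
Answer: Not stable


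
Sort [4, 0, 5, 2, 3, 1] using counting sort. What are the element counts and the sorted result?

Count array: [1, 1, 1, 1, 1, 1]
(count[i] = number of elements equal to i)
Cumulative count: [1, 2, 3, 4, 5, 6]
Sorted: [0, 1, 2, 3, 4, 5]


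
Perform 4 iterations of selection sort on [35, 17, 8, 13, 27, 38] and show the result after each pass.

Pass 1: Select minimum 8 at index 2, swap -> [8, 17, 35, 13, 27, 38]
Pass 2: Select minimum 13 at index 3, swap -> [8, 13, 35, 17, 27, 38]
Pass 3: Select minimum 17 at index 3, swap -> [8, 13, 17, 35, 27, 38]
Pass 4: Select minimum 27 at index 4, swap -> [8, 13, 17, 27, 35, 38]


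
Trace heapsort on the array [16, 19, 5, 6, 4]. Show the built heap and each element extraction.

Build heap: [19, 16, 5, 6, 4]
Extract 19: [16, 6, 5, 4, 19]
Extract 16: [6, 4, 5, 16, 19]
Extract 6: [5, 4, 6, 16, 19]
Extract 5: [4, 5, 6, 16, 19]


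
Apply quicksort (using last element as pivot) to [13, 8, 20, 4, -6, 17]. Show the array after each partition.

Partition 1: pivot=17 at index 4 -> [13, 8, 4, -6, 17, 20]
Partition 2: pivot=-6 at index 0 -> [-6, 8, 4, 13, 17, 20]
Partition 3: pivot=13 at index 3 -> [-6, 8, 4, 13, 17, 20]
Partition 4: pivot=4 at index 1 -> [-6, 4, 8, 13, 17, 20]


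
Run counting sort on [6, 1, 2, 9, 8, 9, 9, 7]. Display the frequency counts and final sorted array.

Count array: [0, 1, 1, 0, 0, 0, 1, 1, 1, 3]
(count[i] = number of elements equal to i)
Cumulative count: [0, 1, 2, 2, 2, 2, 3, 4, 5, 8]
Sorted: [1, 2, 6, 7, 8, 9, 9, 9]


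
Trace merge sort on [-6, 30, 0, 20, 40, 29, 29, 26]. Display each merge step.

Divide and conquer:
  Merge [-6] + [30] -> [-6, 30]
  Merge [0] + [20] -> [0, 20]
  Merge [-6, 30] + [0, 20] -> [-6, 0, 20, 30]
  Merge [40] + [29] -> [29, 40]
  Merge [29] + [26] -> [26, 29]
  Merge [29, 40] + [26, 29] -> [26, 29, 29, 40]
  Merge [-6, 0, 20, 30] + [26, 29, 29, 40] -> [-6, 0, 20, 26, 29, 29, 30, 40]


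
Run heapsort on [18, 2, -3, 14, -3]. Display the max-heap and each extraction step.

Build heap: [18, 14, -3, 2, -3]
Extract 18: [14, 2, -3, -3, 18]
Extract 14: [2, -3, -3, 14, 18]
Extract 2: [-3, -3, 2, 14, 18]
Extract -3: [-3, -3, 2, 14, 18]


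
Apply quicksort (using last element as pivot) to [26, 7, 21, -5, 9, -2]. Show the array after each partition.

Partition 1: pivot=-2 at index 1 -> [-5, -2, 21, 26, 9, 7]
Partition 2: pivot=7 at index 2 -> [-5, -2, 7, 26, 9, 21]
Partition 3: pivot=21 at index 4 -> [-5, -2, 7, 9, 21, 26]


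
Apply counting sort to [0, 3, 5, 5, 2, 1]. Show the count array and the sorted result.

Count array: [1, 1, 1, 1, 0, 2]
(count[i] = number of elements equal to i)
Cumulative count: [1, 2, 3, 4, 4, 6]
Sorted: [0, 1, 2, 3, 5, 5]


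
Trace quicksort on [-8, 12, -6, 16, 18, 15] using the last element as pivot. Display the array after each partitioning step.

Partition 1: pivot=15 at index 3 -> [-8, 12, -6, 15, 18, 16]
Partition 2: pivot=-6 at index 1 -> [-8, -6, 12, 15, 18, 16]
Partition 3: pivot=16 at index 4 -> [-8, -6, 12, 15, 16, 18]


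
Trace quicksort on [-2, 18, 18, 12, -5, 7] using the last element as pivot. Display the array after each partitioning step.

Partition 1: pivot=7 at index 2 -> [-2, -5, 7, 12, 18, 18]
Partition 2: pivot=-5 at index 0 -> [-5, -2, 7, 12, 18, 18]
Partition 3: pivot=18 at index 5 -> [-5, -2, 7, 12, 18, 18]
Partition 4: pivot=18 at index 4 -> [-5, -2, 7, 12, 18, 18]


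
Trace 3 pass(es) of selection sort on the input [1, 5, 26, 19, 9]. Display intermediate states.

Pass 1: Select minimum 1 at index 0, swap -> [1, 5, 26, 19, 9]
Pass 2: Select minimum 5 at index 1, swap -> [1, 5, 26, 19, 9]
Pass 3: Select minimum 9 at index 4, swap -> [1, 5, 9, 19, 26]


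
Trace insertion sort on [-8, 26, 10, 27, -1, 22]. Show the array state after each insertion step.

First element -8 is already 'sorted'
Insert 26: shifted 0 elements -> [-8, 26, 10, 27, -1, 22]
Insert 10: shifted 1 elements -> [-8, 10, 26, 27, -1, 22]
Insert 27: shifted 0 elements -> [-8, 10, 26, 27, -1, 22]
Insert -1: shifted 3 elements -> [-8, -1, 10, 26, 27, 22]
Insert 22: shifted 2 elements -> [-8, -1, 10, 22, 26, 27]


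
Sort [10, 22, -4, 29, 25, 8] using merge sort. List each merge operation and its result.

Divide and conquer:
  Merge [22] + [-4] -> [-4, 22]
  Merge [10] + [-4, 22] -> [-4, 10, 22]
  Merge [25] + [8] -> [8, 25]
  Merge [29] + [8, 25] -> [8, 25, 29]
  Merge [-4, 10, 22] + [8, 25, 29] -> [-4, 8, 10, 22, 25, 29]


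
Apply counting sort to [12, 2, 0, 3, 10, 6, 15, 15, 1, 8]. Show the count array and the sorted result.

Count array: [1, 1, 1, 1, 0, 0, 1, 0, 1, 0, 1, 0, 1, 0, 0, 2]
(count[i] = number of elements equal to i)
Cumulative count: [1, 2, 3, 4, 4, 4, 5, 5, 6, 6, 7, 7, 8, 8, 8, 10]
Sorted: [0, 1, 2, 3, 6, 8, 10, 12, 15, 15]


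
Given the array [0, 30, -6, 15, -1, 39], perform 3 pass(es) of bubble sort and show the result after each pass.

After pass 1: [0, -6, 15, -1, 30, 39] (3 swaps)
After pass 2: [-6, 0, -1, 15, 30, 39] (2 swaps)
After pass 3: [-6, -1, 0, 15, 30, 39] (1 swaps)
Total swaps: 6


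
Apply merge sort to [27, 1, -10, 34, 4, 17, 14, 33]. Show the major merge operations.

Divide and conquer:
  Merge [27] + [1] -> [1, 27]
  Merge [-10] + [34] -> [-10, 34]
  Merge [1, 27] + [-10, 34] -> [-10, 1, 27, 34]
  Merge [4] + [17] -> [4, 17]
  Merge [14] + [33] -> [14, 33]
  Merge [4, 17] + [14, 33] -> [4, 14, 17, 33]
  Merge [-10, 1, 27, 34] + [4, 14, 17, 33] -> [-10, 1, 4, 14, 17, 27, 33, 34]


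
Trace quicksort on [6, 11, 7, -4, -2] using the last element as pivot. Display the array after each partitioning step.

Partition 1: pivot=-2 at index 1 -> [-4, -2, 7, 6, 11]
Partition 2: pivot=11 at index 4 -> [-4, -2, 7, 6, 11]
Partition 3: pivot=6 at index 2 -> [-4, -2, 6, 7, 11]


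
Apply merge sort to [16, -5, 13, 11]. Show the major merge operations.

Divide and conquer:
  Merge [16] + [-5] -> [-5, 16]
  Merge [13] + [11] -> [11, 13]
  Merge [-5, 16] + [11, 13] -> [-5, 11, 13, 16]


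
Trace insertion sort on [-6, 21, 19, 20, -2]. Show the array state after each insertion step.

First element -6 is already 'sorted'
Insert 21: shifted 0 elements -> [-6, 21, 19, 20, -2]
Insert 19: shifted 1 elements -> [-6, 19, 21, 20, -2]
Insert 20: shifted 1 elements -> [-6, 19, 20, 21, -2]
Insert -2: shifted 3 elements -> [-6, -2, 19, 20, 21]


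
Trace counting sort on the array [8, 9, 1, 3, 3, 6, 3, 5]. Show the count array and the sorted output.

Count array: [0, 1, 0, 3, 0, 1, 1, 0, 1, 1]
(count[i] = number of elements equal to i)
Cumulative count: [0, 1, 1, 4, 4, 5, 6, 6, 7, 8]
Sorted: [1, 3, 3, 3, 5, 6, 8, 9]


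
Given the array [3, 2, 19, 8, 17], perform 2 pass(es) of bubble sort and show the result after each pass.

After pass 1: [2, 3, 8, 17, 19] (3 swaps)
After pass 2: [2, 3, 8, 17, 19] (0 swaps)
Total swaps: 3


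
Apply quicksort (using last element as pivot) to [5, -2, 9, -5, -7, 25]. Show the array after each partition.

Partition 1: pivot=25 at index 5 -> [5, -2, 9, -5, -7, 25]
Partition 2: pivot=-7 at index 0 -> [-7, -2, 9, -5, 5, 25]
Partition 3: pivot=5 at index 3 -> [-7, -2, -5, 5, 9, 25]
Partition 4: pivot=-5 at index 1 -> [-7, -5, -2, 5, 9, 25]


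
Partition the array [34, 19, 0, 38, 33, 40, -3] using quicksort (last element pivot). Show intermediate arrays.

Partition 1: pivot=-3 at index 0 -> [-3, 19, 0, 38, 33, 40, 34]
Partition 2: pivot=34 at index 4 -> [-3, 19, 0, 33, 34, 40, 38]
Partition 3: pivot=33 at index 3 -> [-3, 19, 0, 33, 34, 40, 38]
Partition 4: pivot=0 at index 1 -> [-3, 0, 19, 33, 34, 40, 38]
Partition 5: pivot=38 at index 5 -> [-3, 0, 19, 33, 34, 38, 40]


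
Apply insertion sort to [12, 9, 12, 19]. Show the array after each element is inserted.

First element 12 is already 'sorted'
Insert 9: shifted 1 elements -> [9, 12, 12, 19]
Insert 12: shifted 0 elements -> [9, 12, 12, 19]
Insert 19: shifted 0 elements -> [9, 12, 12, 19]


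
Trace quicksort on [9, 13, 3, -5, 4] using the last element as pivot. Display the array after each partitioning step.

Partition 1: pivot=4 at index 2 -> [3, -5, 4, 13, 9]
Partition 2: pivot=-5 at index 0 -> [-5, 3, 4, 13, 9]
Partition 3: pivot=9 at index 3 -> [-5, 3, 4, 9, 13]


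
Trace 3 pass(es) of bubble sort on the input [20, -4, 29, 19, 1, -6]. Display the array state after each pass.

After pass 1: [-4, 20, 19, 1, -6, 29] (4 swaps)
After pass 2: [-4, 19, 1, -6, 20, 29] (3 swaps)
After pass 3: [-4, 1, -6, 19, 20, 29] (2 swaps)
Total swaps: 9


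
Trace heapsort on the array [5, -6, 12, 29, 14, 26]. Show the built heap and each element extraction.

Build heap: [29, 14, 26, -6, 5, 12]
Extract 29: [26, 14, 12, -6, 5, 29]
Extract 26: [14, 5, 12, -6, 26, 29]
Extract 14: [12, 5, -6, 14, 26, 29]
Extract 12: [5, -6, 12, 14, 26, 29]
Extract 5: [-6, 5, 12, 14, 26, 29]


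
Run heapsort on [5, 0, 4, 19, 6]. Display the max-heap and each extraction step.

Build heap: [19, 6, 4, 0, 5]
Extract 19: [6, 5, 4, 0, 19]
Extract 6: [5, 0, 4, 6, 19]
Extract 5: [4, 0, 5, 6, 19]
Extract 4: [0, 4, 5, 6, 19]


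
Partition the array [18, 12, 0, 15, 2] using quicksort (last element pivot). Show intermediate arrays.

Partition 1: pivot=2 at index 1 -> [0, 2, 18, 15, 12]
Partition 2: pivot=12 at index 2 -> [0, 2, 12, 15, 18]
Partition 3: pivot=18 at index 4 -> [0, 2, 12, 15, 18]


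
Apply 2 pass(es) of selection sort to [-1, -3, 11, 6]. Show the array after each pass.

Pass 1: Select minimum -3 at index 1, swap -> [-3, -1, 11, 6]
Pass 2: Select minimum -1 at index 1, swap -> [-3, -1, 11, 6]


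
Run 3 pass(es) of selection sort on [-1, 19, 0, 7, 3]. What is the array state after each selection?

Pass 1: Select minimum -1 at index 0, swap -> [-1, 19, 0, 7, 3]
Pass 2: Select minimum 0 at index 2, swap -> [-1, 0, 19, 7, 3]
Pass 3: Select minimum 3 at index 4, swap -> [-1, 0, 3, 7, 19]


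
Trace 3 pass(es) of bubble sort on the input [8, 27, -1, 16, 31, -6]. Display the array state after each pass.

After pass 1: [8, -1, 16, 27, -6, 31] (3 swaps)
After pass 2: [-1, 8, 16, -6, 27, 31] (2 swaps)
After pass 3: [-1, 8, -6, 16, 27, 31] (1 swaps)
Total swaps: 6


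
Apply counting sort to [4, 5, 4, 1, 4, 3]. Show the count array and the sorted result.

Count array: [0, 1, 0, 1, 3, 1]
(count[i] = number of elements equal to i)
Cumulative count: [0, 1, 1, 2, 5, 6]
Sorted: [1, 3, 4, 4, 4, 5]


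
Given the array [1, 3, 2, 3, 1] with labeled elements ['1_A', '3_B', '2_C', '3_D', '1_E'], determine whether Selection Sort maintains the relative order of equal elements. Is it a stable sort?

Trace Selection Sort on the labeled array (the key is the number; the letter only tracks identity):
  Pass 1: minimum 1_A is already at index 0; no swap -> [1_A, 3_B, 2_C, 3_D, 1_E]
  Pass 2: minimum of unsorted part is 1_E at index 4; swap it with 3_B at index 1 -> [1_A, 1_E, 2_C, 3_D, 3_B]
  Pass 3: minimum 2_C is already at index 2; no swap -> [1_A, 1_E, 2_C, 3_D, 3_B]
  Pass 4: minimum 3_D is already at index 3; no swap -> [1_A, 1_E, 2_C, 3_D, 3_B]
Final order: [1_A, 1_E, 2_C, 3_D, 3_B]
Equal keys:
  value 1: originally 1_A, 1_E; after sorting 1_A, 1_E -> order preserved
  value 3: originally 3_B, 3_D; after sorting 3_D, 3_B -> order changed
Equal keys were reordered, so Selection Sort is not stable: the long-range swap that moves the minimum into place can carry an element past an equal key. (One such input is enough; an unstable sort may happen to preserve order on other inputs, but it gives no guarantee.)
Answer: Not stable


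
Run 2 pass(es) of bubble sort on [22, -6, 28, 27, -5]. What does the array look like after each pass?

After pass 1: [-6, 22, 27, -5, 28] (3 swaps)
After pass 2: [-6, 22, -5, 27, 28] (1 swaps)
Total swaps: 4


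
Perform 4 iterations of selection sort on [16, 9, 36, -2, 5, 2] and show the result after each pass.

Pass 1: Select minimum -2 at index 3, swap -> [-2, 9, 36, 16, 5, 2]
Pass 2: Select minimum 2 at index 5, swap -> [-2, 2, 36, 16, 5, 9]
Pass 3: Select minimum 5 at index 4, swap -> [-2, 2, 5, 16, 36, 9]
Pass 4: Select minimum 9 at index 5, swap -> [-2, 2, 5, 9, 36, 16]
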